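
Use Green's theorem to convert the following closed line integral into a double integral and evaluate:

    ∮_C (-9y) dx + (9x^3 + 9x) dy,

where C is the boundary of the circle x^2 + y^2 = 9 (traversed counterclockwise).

Green's theorem converts the closed line integral into a double integral over the enclosed region D:

    ∮_C P dx + Q dy = ∬_D (∂Q/∂x - ∂P/∂y) dA.

Here P = -9y, Q = 9x^3 + 9x, so

    ∂Q/∂x = 27x^2 + 9,    ∂P/∂y = -9,
    ∂Q/∂x - ∂P/∂y = 27x^2 + 18.

D is the region x^2 + y^2 ≤ 9. Evaluating the double integral:

In polar coordinates (x = r cos θ, y = r sin θ, dA = r dr dθ) the integrand becomes 27r^2cos(θ)^2 + 18, so

    ∬_D (27x^2 + 18) dA = ∫_0^{2π} ∫_0^{3} (27r^2cos(θ)^2 + 18) · r dr dθ.

Inner (r from 0 to 3): 2187cos(θ)^2/4 + 81.
Outer (θ from 0 to 2π): 2835π/4.

Therefore ∮_C P dx + Q dy = 2835π/4.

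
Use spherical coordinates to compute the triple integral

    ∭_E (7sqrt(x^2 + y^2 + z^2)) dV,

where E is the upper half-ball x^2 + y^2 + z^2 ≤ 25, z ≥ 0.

In spherical coordinates, x = ρ sin(φ) cos(θ), y = ρ sin(φ) sin(θ), z = ρ cos(φ), and dV = ρ^2 sin(φ) dρ dφ dθ.

The integrand becomes 7ρ, so

    ∭_E (7sqrt(x^2 + y^2 + z^2)) dV = ∫_{0}^{2π} ∫_{0}^{π/2} ∫_{0}^{5} (7ρ) · ρ^2 sin(φ) dρ dφ dθ.

Inner (ρ): 4375sin(φ)/4.
Middle (φ): 4375/4.
Outer (θ): 4375π/2.

Therefore the triple integral equals 4375π/2.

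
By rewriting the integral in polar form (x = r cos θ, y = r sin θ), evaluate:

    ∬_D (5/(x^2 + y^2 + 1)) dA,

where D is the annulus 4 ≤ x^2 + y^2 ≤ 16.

The region D is 2 ≤ r ≤ 4, 0 ≤ θ ≤ 2π in polar coordinates, where x = r cos(θ), y = r sin(θ), and dA = r dr dθ.

Under the substitution, the integrand becomes 5/(r^2 + 1), so

    ∬_D (5/(x^2 + y^2 + 1)) dA = ∫_{0}^{2π} ∫_{2}^{4} (5/(r^2 + 1)) · r dr dθ.

Inner integral (in r): ∫_{2}^{4} (5/(r^2 + 1)) · r dr = log(289sqrt(85)/125).

Outer integral (in θ): ∫_{0}^{2π} (log(289sqrt(85)/125)) dθ = log((289sqrt(85)/125)^(2π)).

Therefore ∬_D (5/(x^2 + y^2 + 1)) dA = log((289sqrt(85)/125)^(2π)).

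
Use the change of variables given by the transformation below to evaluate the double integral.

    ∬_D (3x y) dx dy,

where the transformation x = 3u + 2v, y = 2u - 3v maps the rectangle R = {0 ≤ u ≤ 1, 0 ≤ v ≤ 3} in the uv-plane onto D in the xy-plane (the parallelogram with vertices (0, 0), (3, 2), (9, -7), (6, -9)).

Compute the Jacobian determinant of (x, y) with respect to (u, v):

    ∂(x,y)/∂(u,v) = | 3  2 | = (3)(-3) - (2)(2) = -13.
                   | 2  -3 |

Its absolute value is |J| = 13 (the area scaling factor).

Substituting x = 3u + 2v, y = 2u - 3v into the integrand,

    3x y → 18u^2 - 15u v - 18v^2,

so the integral becomes

    ∬_R (18u^2 - 15u v - 18v^2) · |J| du dv = ∫_0^1 ∫_0^3 (234u^2 - 195u v - 234v^2) dv du.

Inner (v): 702u^2 - 1755u/2 - 2106.
Outer (u): -9243/4.

Therefore ∬_D (3x y) dx dy = -9243/4.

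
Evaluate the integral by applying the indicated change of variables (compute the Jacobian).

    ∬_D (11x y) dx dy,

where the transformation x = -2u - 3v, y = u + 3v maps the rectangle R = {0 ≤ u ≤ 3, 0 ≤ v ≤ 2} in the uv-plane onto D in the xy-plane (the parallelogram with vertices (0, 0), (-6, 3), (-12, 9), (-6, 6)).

Compute the Jacobian determinant of (x, y) with respect to (u, v):

    ∂(x,y)/∂(u,v) = | -2  -3 | = (-2)(3) - (-3)(1) = -3.
                   | 1  3 |

Its absolute value is |J| = 3 (the area scaling factor).

Substituting x = -2u - 3v, y = u + 3v into the integrand,

    11x y → -22u^2 - 99u v - 99v^2,

so the integral becomes

    ∬_R (-22u^2 - 99u v - 99v^2) · |J| du dv = ∫_0^3 ∫_0^2 (-66u^2 - 297u v - 297v^2) dv du.

Inner (v): -132u^2 - 594u - 792.
Outer (u): -6237.

Therefore ∬_D (11x y) dx dy = -6237.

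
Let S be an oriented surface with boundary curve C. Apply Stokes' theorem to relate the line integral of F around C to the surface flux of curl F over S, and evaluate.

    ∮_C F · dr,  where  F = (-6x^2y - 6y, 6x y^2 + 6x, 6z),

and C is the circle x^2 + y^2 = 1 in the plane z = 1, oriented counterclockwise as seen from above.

Let S be the flat disk x^2 + y^2 ≤ 1 in the plane z = 1, with upward unit normal n̂ = ẑ. By Stokes' theorem,

    ∮_C F · dr = ∬_S (∇ × F) · n̂ dS = ∬_D (curl F)_z dA,

where D is the disk x^2 + y^2 ≤ 1.

Compute the curl of F = (-6x^2y - 6y, 6x y^2 + 6x, 6z):
    (∇ × F)_x = ∂F_z/∂y - ∂F_y/∂z = 0,
    (∇ × F)_y = ∂F_x/∂z - ∂F_z/∂x = 0,
    (∇ × F)_z = ∂F_y/∂x - ∂F_x/∂y = 6x^2 + 6y^2 + 12.

On z = 1, (curl F)_z = 6x^2 + 6y^2 + 12.

Convert to polar (x = r cos θ, y = r sin θ, dA = r dr dθ); the integrand becomes 6r^2 + 12, so

    ∬_D (curl F)_z dA = ∫_0^{2π} ∫_0^{1} (6r^2 + 12) · r dr dθ.

Inner (r from 0 to 1): 15/2.
Outer (θ from 0 to 2π): 15π.

Therefore ∮_C F · dr = 15π.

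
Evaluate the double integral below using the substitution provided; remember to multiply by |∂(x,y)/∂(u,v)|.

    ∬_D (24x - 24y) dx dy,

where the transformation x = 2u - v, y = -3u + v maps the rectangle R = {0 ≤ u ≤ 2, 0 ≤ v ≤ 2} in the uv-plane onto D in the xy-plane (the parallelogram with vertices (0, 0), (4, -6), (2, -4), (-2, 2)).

Compute the Jacobian determinant of (x, y) with respect to (u, v):

    ∂(x,y)/∂(u,v) = | 2  -1 | = (2)(1) - (-1)(-3) = -1.
                   | -3  1 |

Its absolute value is |J| = 1 (the area scaling factor).

Substituting x = 2u - v, y = -3u + v into the integrand,

    24x - 24y → 120u - 48v,

so the integral becomes

    ∬_R (120u - 48v) · |J| du dv = ∫_0^2 ∫_0^2 (120u - 48v) dv du.

Inner (v): 240u - 96.
Outer (u): 288.

Therefore ∬_D (24x - 24y) dx dy = 288.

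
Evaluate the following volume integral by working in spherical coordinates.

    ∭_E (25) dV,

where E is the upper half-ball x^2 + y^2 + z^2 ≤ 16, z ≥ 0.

In spherical coordinates, x = ρ sin(φ) cos(θ), y = ρ sin(φ) sin(θ), z = ρ cos(φ), and dV = ρ^2 sin(φ) dρ dφ dθ.

The integrand becomes 25, so

    ∭_E (25) dV = ∫_{0}^{2π} ∫_{0}^{π/2} ∫_{0}^{4} (25) · ρ^2 sin(φ) dρ dφ dθ.

Inner (ρ): 1600sin(φ)/3.
Middle (φ): 1600/3.
Outer (θ): 3200π/3.

Therefore the triple integral equals 3200π/3.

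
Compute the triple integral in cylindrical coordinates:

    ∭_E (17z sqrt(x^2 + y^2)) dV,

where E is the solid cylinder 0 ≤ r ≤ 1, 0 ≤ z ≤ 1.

In cylindrical coordinates, x = r cos(θ), y = r sin(θ), z = z, and dV = r dr dθ dz.

The integrand becomes 17r z, so

    ∭_E (17z sqrt(x^2 + y^2)) dV = ∫_{0}^{2π} ∫_{0}^{1} ∫_{0}^{1} (17r z) · r dz dr dθ.

Inner (z): 17r^2/2.
Middle (r from 0 to 1): 17/6.
Outer (θ): 17π/3.

Therefore the triple integral equals 17π/3.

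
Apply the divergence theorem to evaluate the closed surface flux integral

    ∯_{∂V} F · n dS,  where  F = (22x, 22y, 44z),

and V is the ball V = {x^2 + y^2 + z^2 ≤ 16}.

By the divergence theorem,

    ∯_{∂V} F · n dS = ∭_V (∇ · F) dV.

Compute the divergence:
    ∇ · F = ∂F_x/∂x + ∂F_y/∂y + ∂F_z/∂z = 22 + 22 + 44 = 88.

In spherical coordinates, x = ρ sin(φ) cos(θ), y = ρ sin(φ) sin(θ), z = ρ cos(φ), dV = ρ^2 sin(φ) dρ dφ dθ, with 0 ≤ ρ ≤ 4, 0 ≤ φ ≤ π, 0 ≤ θ ≤ 2π.

The integrand, after substitution and multiplying by the volume element, becomes (88) · ρ^2 sin(φ), so

    ∭_V (∇·F) dV = ∫_0^{2π} ∫_0^{π} ∫_0^{4} (88) · ρ^2 sin(φ) dρ dφ dθ.

Inner (ρ from 0 to 4): 5632sin(φ)/3.
Middle (φ from 0 to π): 11264/3.
Outer (θ from 0 to 2π): 22528π/3.

Therefore ∯_{∂V} F · n dS = 22528π/3.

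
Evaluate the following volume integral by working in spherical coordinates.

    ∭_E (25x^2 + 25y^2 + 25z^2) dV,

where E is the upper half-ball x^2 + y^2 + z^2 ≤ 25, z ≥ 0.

In spherical coordinates, x = ρ sin(φ) cos(θ), y = ρ sin(φ) sin(θ), z = ρ cos(φ), and dV = ρ^2 sin(φ) dρ dφ dθ.

The integrand becomes 25ρ^2, so

    ∭_E (25x^2 + 25y^2 + 25z^2) dV = ∫_{0}^{2π} ∫_{0}^{π/2} ∫_{0}^{5} (25ρ^2) · ρ^2 sin(φ) dρ dφ dθ.

Inner (ρ): 15625sin(φ).
Middle (φ): 15625.
Outer (θ): 31250π.

Therefore the triple integral equals 31250π.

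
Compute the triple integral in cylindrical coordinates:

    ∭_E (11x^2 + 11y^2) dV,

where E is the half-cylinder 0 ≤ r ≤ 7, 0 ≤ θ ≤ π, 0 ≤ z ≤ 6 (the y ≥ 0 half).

In cylindrical coordinates, x = r cos(θ), y = r sin(θ), z = z, and dV = r dr dθ dz.

The integrand becomes 11r^2, so

    ∭_E (11x^2 + 11y^2) dV = ∫_{0}^{π} ∫_{0}^{7} ∫_{0}^{6} (11r^2) · r dz dr dθ.

Inner (z): 66r^3.
Middle (r from 0 to 7): 79233/2.
Outer (θ): 79233π/2.

Therefore the triple integral equals 79233π/2.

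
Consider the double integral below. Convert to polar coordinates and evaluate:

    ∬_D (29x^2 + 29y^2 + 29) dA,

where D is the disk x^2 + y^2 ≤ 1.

The region D is 0 ≤ r ≤ 1, 0 ≤ θ ≤ 2π in polar coordinates, where x = r cos(θ), y = r sin(θ), and dA = r dr dθ.

Under the substitution, the integrand becomes 29r^2 + 29, so

    ∬_D (29x^2 + 29y^2 + 29) dA = ∫_{0}^{2π} ∫_{0}^{1} (29r^2 + 29) · r dr dθ.

Inner integral (in r): ∫_{0}^{1} (29r^2 + 29) · r dr = 87/4.

Outer integral (in θ): ∫_{0}^{2π} (87/4) dθ = 87π/2.

Therefore ∬_D (29x^2 + 29y^2 + 29) dA = 87π/2.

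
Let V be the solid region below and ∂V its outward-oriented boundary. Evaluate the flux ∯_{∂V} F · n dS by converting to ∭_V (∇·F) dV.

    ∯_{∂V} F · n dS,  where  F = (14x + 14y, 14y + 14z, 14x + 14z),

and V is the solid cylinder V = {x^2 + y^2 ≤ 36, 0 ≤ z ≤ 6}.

By the divergence theorem,

    ∯_{∂V} F · n dS = ∭_V (∇ · F) dV.

Compute the divergence:
    ∇ · F = ∂F_x/∂x + ∂F_y/∂y + ∂F_z/∂z = 14 + 14 + 14 = 42.

In cylindrical coordinates, x = r cos(θ), y = r sin(θ), z = z, dV = r dr dθ dz, with 0 ≤ r ≤ 6, 0 ≤ θ ≤ 2π, 0 ≤ z ≤ 6.

The integrand, after substitution and multiplying by the volume element, becomes (42) · r, so

    ∭_V (∇·F) dV = ∫_0^{2π} ∫_0^{6} ∫_0^{6} (42) · r dz dr dθ.

Inner (z from 0 to 6): 252r.
Middle (r from 0 to 6): 4536.
Outer (θ from 0 to 2π): 9072π.

Therefore ∯_{∂V} F · n dS = 9072π.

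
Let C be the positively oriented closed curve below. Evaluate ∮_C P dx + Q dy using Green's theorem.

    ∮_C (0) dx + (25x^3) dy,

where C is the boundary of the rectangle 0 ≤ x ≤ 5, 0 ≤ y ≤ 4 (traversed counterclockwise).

Green's theorem converts the closed line integral into a double integral over the enclosed region D:

    ∮_C P dx + Q dy = ∬_D (∂Q/∂x - ∂P/∂y) dA.

Here P = 0, Q = 25x^3, so

    ∂Q/∂x = 75x^2,    ∂P/∂y = 0,
    ∂Q/∂x - ∂P/∂y = 75x^2.

D is the region 0 ≤ x ≤ 5, 0 ≤ y ≤ 4. Evaluating the double integral:

    ∬_D (75x^2) dA = ∫_0^{5} ∫_0^{4} (75x^2) dy dx.

Inner (y from 0 to 4): 300x^2.
Outer (x from 0 to 5): 12500.

Therefore ∮_C P dx + Q dy = 12500.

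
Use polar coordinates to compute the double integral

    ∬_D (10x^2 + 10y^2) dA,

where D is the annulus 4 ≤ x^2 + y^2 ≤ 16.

The region D is 2 ≤ r ≤ 4, 0 ≤ θ ≤ 2π in polar coordinates, where x = r cos(θ), y = r sin(θ), and dA = r dr dθ.

Under the substitution, the integrand becomes 10r^2, so

    ∬_D (10x^2 + 10y^2) dA = ∫_{0}^{2π} ∫_{2}^{4} (10r^2) · r dr dθ.

Inner integral (in r): ∫_{2}^{4} (10r^2) · r dr = 600.

Outer integral (in θ): ∫_{0}^{2π} (600) dθ = 1200π.

Therefore ∬_D (10x^2 + 10y^2) dA = 1200π.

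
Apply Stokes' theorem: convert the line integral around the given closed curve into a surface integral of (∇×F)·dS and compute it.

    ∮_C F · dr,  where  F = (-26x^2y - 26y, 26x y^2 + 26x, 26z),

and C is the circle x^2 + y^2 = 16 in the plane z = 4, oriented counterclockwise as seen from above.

Let S be the flat disk x^2 + y^2 ≤ 16 in the plane z = 4, with upward unit normal n̂ = ẑ. By Stokes' theorem,

    ∮_C F · dr = ∬_S (∇ × F) · n̂ dS = ∬_D (curl F)_z dA,

where D is the disk x^2 + y^2 ≤ 16.

Compute the curl of F = (-26x^2y - 26y, 26x y^2 + 26x, 26z):
    (∇ × F)_x = ∂F_z/∂y - ∂F_y/∂z = 0,
    (∇ × F)_y = ∂F_x/∂z - ∂F_z/∂x = 0,
    (∇ × F)_z = ∂F_y/∂x - ∂F_x/∂y = 26x^2 + 26y^2 + 52.

On z = 4, (curl F)_z = 26x^2 + 26y^2 + 52.

Convert to polar (x = r cos θ, y = r sin θ, dA = r dr dθ); the integrand becomes 26r^2 + 52, so

    ∬_D (curl F)_z dA = ∫_0^{2π} ∫_0^{4} (26r^2 + 52) · r dr dθ.

Inner (r from 0 to 4): 2080.
Outer (θ from 0 to 2π): 4160π.

Therefore ∮_C F · dr = 4160π.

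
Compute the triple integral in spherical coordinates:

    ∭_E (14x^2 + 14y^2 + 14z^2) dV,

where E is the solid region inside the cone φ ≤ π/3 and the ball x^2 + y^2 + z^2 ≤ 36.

In spherical coordinates, x = ρ sin(φ) cos(θ), y = ρ sin(φ) sin(θ), z = ρ cos(φ), and dV = ρ^2 sin(φ) dρ dφ dθ.

The integrand becomes 14ρ^2, so

    ∭_E (14x^2 + 14y^2 + 14z^2) dV = ∫_{0}^{2π} ∫_{0}^{π/3} ∫_{0}^{6} (14ρ^2) · ρ^2 sin(φ) dρ dφ dθ.

Inner (ρ): 108864sin(φ)/5.
Middle (φ): 54432/5.
Outer (θ): 108864π/5.

Therefore the triple integral equals 108864π/5.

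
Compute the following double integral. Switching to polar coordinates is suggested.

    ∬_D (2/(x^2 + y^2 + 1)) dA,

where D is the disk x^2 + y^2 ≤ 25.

The region D is 0 ≤ r ≤ 5, 0 ≤ θ ≤ 2π in polar coordinates, where x = r cos(θ), y = r sin(θ), and dA = r dr dθ.

Under the substitution, the integrand becomes 2/(r^2 + 1), so

    ∬_D (2/(x^2 + y^2 + 1)) dA = ∫_{0}^{2π} ∫_{0}^{5} (2/(r^2 + 1)) · r dr dθ.

Inner integral (in r): ∫_{0}^{5} (2/(r^2 + 1)) · r dr = log(26).

Outer integral (in θ): ∫_{0}^{2π} (log(26)) dθ = 2π log(26).

Therefore ∬_D (2/(x^2 + y^2 + 1)) dA = 2π log(26).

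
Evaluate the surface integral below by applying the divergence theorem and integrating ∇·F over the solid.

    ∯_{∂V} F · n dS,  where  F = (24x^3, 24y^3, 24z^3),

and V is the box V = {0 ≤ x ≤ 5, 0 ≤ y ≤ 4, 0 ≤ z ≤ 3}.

By the divergence theorem,

    ∯_{∂V} F · n dS = ∭_V (∇ · F) dV.

Compute the divergence:
    ∇ · F = ∂F_x/∂x + ∂F_y/∂y + ∂F_z/∂z = 72x^2 + 72y^2 + 72z^2.

V is a rectangular box, so dV = dx dy dz with 0 ≤ x ≤ 5, 0 ≤ y ≤ 4, 0 ≤ z ≤ 3.

Integrate (72x^2 + 72y^2 + 72z^2) over V as an iterated integral:

    ∭_V (∇·F) dV = ∫_0^{5} ∫_0^{4} ∫_0^{3} (72x^2 + 72y^2 + 72z^2) dz dy dx.

Inner (z from 0 to 3): 216x^2 + 216y^2 + 648.
Middle (y from 0 to 4): 864x^2 + 7200.
Outer (x from 0 to 5): 72000.

Therefore ∯_{∂V} F · n dS = 72000.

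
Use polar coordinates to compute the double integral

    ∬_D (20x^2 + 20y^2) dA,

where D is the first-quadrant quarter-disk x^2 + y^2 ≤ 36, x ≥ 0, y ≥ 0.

The region D is 0 ≤ r ≤ 6, 0 ≤ θ ≤ π/2 in polar coordinates, where x = r cos(θ), y = r sin(θ), and dA = r dr dθ.

Under the substitution, the integrand becomes 20r^2, so

    ∬_D (20x^2 + 20y^2) dA = ∫_{0}^{π/2} ∫_{0}^{6} (20r^2) · r dr dθ.

Inner integral (in r): ∫_{0}^{6} (20r^2) · r dr = 6480.

Outer integral (in θ): ∫_{0}^{π/2} (6480) dθ = 3240π.

Therefore ∬_D (20x^2 + 20y^2) dA = 3240π.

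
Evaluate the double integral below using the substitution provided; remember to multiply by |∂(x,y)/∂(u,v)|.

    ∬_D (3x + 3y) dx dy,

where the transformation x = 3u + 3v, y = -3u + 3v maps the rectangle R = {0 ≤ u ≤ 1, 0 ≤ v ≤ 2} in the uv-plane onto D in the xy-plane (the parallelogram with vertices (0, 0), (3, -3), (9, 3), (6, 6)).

Compute the Jacobian determinant of (x, y) with respect to (u, v):

    ∂(x,y)/∂(u,v) = | 3  3 | = (3)(3) - (3)(-3) = 18.
                   | -3  3 |

Its absolute value is |J| = 18 (the area scaling factor).

Substituting x = 3u + 3v, y = -3u + 3v into the integrand,

    3x + 3y → 18v,

so the integral becomes

    ∬_R (18v) · |J| du dv = ∫_0^1 ∫_0^2 (324v) dv du.

Inner (v): 648.
Outer (u): 648.

Therefore ∬_D (3x + 3y) dx dy = 648.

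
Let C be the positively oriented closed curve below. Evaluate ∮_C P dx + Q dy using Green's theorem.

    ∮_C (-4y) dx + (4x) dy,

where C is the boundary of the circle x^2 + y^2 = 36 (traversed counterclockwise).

Green's theorem converts the closed line integral into a double integral over the enclosed region D:

    ∮_C P dx + Q dy = ∬_D (∂Q/∂x - ∂P/∂y) dA.

Here P = -4y, Q = 4x, so

    ∂Q/∂x = 4,    ∂P/∂y = -4,
    ∂Q/∂x - ∂P/∂y = 8.

D is the region x^2 + y^2 ≤ 36. Evaluating the double integral:

In polar coordinates (x = r cos θ, y = r sin θ, dA = r dr dθ) the integrand becomes 8, so

    ∬_D (8) dA = ∫_0^{2π} ∫_0^{6} (8) · r dr dθ.

Inner (r from 0 to 6): 144.
Outer (θ from 0 to 2π): 288π.

Therefore ∮_C P dx + Q dy = 288π.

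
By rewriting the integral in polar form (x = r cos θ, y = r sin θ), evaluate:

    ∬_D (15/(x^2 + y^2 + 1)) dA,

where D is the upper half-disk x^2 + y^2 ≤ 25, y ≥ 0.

The region D is 0 ≤ r ≤ 5, 0 ≤ θ ≤ π in polar coordinates, where x = r cos(θ), y = r sin(θ), and dA = r dr dθ.

Under the substitution, the integrand becomes 15/(r^2 + 1), so

    ∬_D (15/(x^2 + y^2 + 1)) dA = ∫_{0}^{π} ∫_{0}^{5} (15/(r^2 + 1)) · r dr dθ.

Inner integral (in r): ∫_{0}^{5} (15/(r^2 + 1)) · r dr = 15log(26)/2.

Outer integral (in θ): ∫_{0}^{π} (15log(26)/2) dθ = 15π log(26)/2.

Therefore ∬_D (15/(x^2 + y^2 + 1)) dA = 15π log(26)/2.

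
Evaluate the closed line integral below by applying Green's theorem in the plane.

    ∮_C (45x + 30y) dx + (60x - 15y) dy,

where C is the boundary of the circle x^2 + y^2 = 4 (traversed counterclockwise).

Green's theorem converts the closed line integral into a double integral over the enclosed region D:

    ∮_C P dx + Q dy = ∬_D (∂Q/∂x - ∂P/∂y) dA.

Here P = 45x + 30y, Q = 60x - 15y, so

    ∂Q/∂x = 60,    ∂P/∂y = 30,
    ∂Q/∂x - ∂P/∂y = 30.

D is the region x^2 + y^2 ≤ 4. Evaluating the double integral:

In polar coordinates (x = r cos θ, y = r sin θ, dA = r dr dθ) the integrand becomes 30, so

    ∬_D (30) dA = ∫_0^{2π} ∫_0^{2} (30) · r dr dθ.

Inner (r from 0 to 2): 60.
Outer (θ from 0 to 2π): 120π.

Therefore ∮_C P dx + Q dy = 120π.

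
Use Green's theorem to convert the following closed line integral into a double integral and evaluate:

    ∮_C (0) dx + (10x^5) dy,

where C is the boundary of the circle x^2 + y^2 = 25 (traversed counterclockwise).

Green's theorem converts the closed line integral into a double integral over the enclosed region D:

    ∮_C P dx + Q dy = ∬_D (∂Q/∂x - ∂P/∂y) dA.

Here P = 0, Q = 10x^5, so

    ∂Q/∂x = 50x^4,    ∂P/∂y = 0,
    ∂Q/∂x - ∂P/∂y = 50x^4.

D is the region x^2 + y^2 ≤ 25. Evaluating the double integral:

In polar coordinates (x = r cos θ, y = r sin θ, dA = r dr dθ) the integrand becomes 50r^4cos(θ)^4, so

    ∬_D (50x^4) dA = ∫_0^{2π} ∫_0^{5} (50r^4cos(θ)^4) · r dr dθ.

Inner (r from 0 to 5): 390625cos(θ)^4/3.
Outer (θ from 0 to 2π): 390625π/4.

Therefore ∮_C P dx + Q dy = 390625π/4.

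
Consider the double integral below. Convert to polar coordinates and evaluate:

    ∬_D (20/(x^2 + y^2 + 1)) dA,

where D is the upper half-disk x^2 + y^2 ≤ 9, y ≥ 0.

The region D is 0 ≤ r ≤ 3, 0 ≤ θ ≤ π in polar coordinates, where x = r cos(θ), y = r sin(θ), and dA = r dr dθ.

Under the substitution, the integrand becomes 20/(r^2 + 1), so

    ∬_D (20/(x^2 + y^2 + 1)) dA = ∫_{0}^{π} ∫_{0}^{3} (20/(r^2 + 1)) · r dr dθ.

Inner integral (in r): ∫_{0}^{3} (20/(r^2 + 1)) · r dr = log(10000000000).

Outer integral (in θ): ∫_{0}^{π} (log(10000000000)) dθ = log(10000000000^π).

Therefore ∬_D (20/(x^2 + y^2 + 1)) dA = log(10000000000^π).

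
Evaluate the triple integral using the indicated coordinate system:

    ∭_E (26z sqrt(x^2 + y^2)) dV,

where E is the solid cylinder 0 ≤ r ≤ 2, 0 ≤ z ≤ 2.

In cylindrical coordinates, x = r cos(θ), y = r sin(θ), z = z, and dV = r dr dθ dz.

The integrand becomes 26r z, so

    ∭_E (26z sqrt(x^2 + y^2)) dV = ∫_{0}^{2π} ∫_{0}^{2} ∫_{0}^{2} (26r z) · r dz dr dθ.

Inner (z): 52r^2.
Middle (r from 0 to 2): 416/3.
Outer (θ): 832π/3.

Therefore the triple integral equals 832π/3.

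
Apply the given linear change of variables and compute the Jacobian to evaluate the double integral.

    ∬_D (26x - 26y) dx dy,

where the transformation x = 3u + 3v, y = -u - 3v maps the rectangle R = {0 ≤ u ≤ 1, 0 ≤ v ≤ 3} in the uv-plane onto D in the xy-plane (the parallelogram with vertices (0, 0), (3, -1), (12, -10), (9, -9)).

Compute the Jacobian determinant of (x, y) with respect to (u, v):

    ∂(x,y)/∂(u,v) = | 3  3 | = (3)(-3) - (3)(-1) = -6.
                   | -1  -3 |

Its absolute value is |J| = 6 (the area scaling factor).

Substituting x = 3u + 3v, y = -u - 3v into the integrand,

    26x - 26y → 104u + 156v,

so the integral becomes

    ∬_R (104u + 156v) · |J| du dv = ∫_0^1 ∫_0^3 (624u + 936v) dv du.

Inner (v): 1872u + 4212.
Outer (u): 5148.

Therefore ∬_D (26x - 26y) dx dy = 5148.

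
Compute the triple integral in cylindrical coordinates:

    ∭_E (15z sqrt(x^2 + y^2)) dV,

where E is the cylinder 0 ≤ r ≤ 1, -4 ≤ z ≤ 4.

In cylindrical coordinates, x = r cos(θ), y = r sin(θ), z = z, and dV = r dr dθ dz.

The integrand becomes 15r z, so

    ∭_E (15z sqrt(x^2 + y^2)) dV = ∫_{0}^{2π} ∫_{0}^{1} ∫_{-4}^{4} (15r z) · r dz dr dθ.

Inner (z): 0.
Middle (r from 0 to 1): 0.
Outer (θ): 0.

Therefore the triple integral equals 0.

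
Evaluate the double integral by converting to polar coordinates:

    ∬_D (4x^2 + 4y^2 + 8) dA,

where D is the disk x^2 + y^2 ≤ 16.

The region D is 0 ≤ r ≤ 4, 0 ≤ θ ≤ 2π in polar coordinates, where x = r cos(θ), y = r sin(θ), and dA = r dr dθ.

Under the substitution, the integrand becomes 4r^2 + 8, so

    ∬_D (4x^2 + 4y^2 + 8) dA = ∫_{0}^{2π} ∫_{0}^{4} (4r^2 + 8) · r dr dθ.

Inner integral (in r): ∫_{0}^{4} (4r^2 + 8) · r dr = 320.

Outer integral (in θ): ∫_{0}^{2π} (320) dθ = 640π.

Therefore ∬_D (4x^2 + 4y^2 + 8) dA = 640π.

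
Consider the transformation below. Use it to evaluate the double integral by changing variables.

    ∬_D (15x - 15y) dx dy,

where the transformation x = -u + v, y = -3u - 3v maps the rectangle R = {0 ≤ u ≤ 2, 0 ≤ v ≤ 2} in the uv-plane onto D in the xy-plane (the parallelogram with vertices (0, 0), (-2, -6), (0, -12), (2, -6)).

Compute the Jacobian determinant of (x, y) with respect to (u, v):

    ∂(x,y)/∂(u,v) = | -1  1 | = (-1)(-3) - (1)(-3) = 6.
                   | -3  -3 |

Its absolute value is |J| = 6 (the area scaling factor).

Substituting x = -u + v, y = -3u - 3v into the integrand,

    15x - 15y → 30u + 60v,

so the integral becomes

    ∬_R (30u + 60v) · |J| du dv = ∫_0^2 ∫_0^2 (180u + 360v) dv du.

Inner (v): 360u + 720.
Outer (u): 2160.

Therefore ∬_D (15x - 15y) dx dy = 2160.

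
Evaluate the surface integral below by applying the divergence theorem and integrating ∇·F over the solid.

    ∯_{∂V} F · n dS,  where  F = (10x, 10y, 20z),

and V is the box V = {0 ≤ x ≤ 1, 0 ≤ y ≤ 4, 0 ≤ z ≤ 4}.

By the divergence theorem,

    ∯_{∂V} F · n dS = ∭_V (∇ · F) dV.

Compute the divergence:
    ∇ · F = ∂F_x/∂x + ∂F_y/∂y + ∂F_z/∂z = 10 + 10 + 20 = 40.

V is a rectangular box, so dV = dx dy dz with 0 ≤ x ≤ 1, 0 ≤ y ≤ 4, 0 ≤ z ≤ 4.

Integrate (40) over V as an iterated integral:

    ∭_V (∇·F) dV = ∫_0^{1} ∫_0^{4} ∫_0^{4} (40) dz dy dx.

Inner (z from 0 to 4): 160.
Middle (y from 0 to 4): 640.
Outer (x from 0 to 1): 640.

Therefore ∯_{∂V} F · n dS = 640.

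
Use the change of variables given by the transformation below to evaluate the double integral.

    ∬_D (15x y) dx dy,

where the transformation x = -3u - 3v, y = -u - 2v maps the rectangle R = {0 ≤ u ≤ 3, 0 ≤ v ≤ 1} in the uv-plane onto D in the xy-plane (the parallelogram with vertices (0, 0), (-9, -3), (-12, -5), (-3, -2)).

Compute the Jacobian determinant of (x, y) with respect to (u, v):

    ∂(x,y)/∂(u,v) = | -3  -3 | = (-3)(-2) - (-3)(-1) = 3.
                   | -1  -2 |

Its absolute value is |J| = 3 (the area scaling factor).

Substituting x = -3u - 3v, y = -u - 2v into the integrand,

    15x y → 45u^2 + 135u v + 90v^2,

so the integral becomes

    ∬_R (45u^2 + 135u v + 90v^2) · |J| du dv = ∫_0^3 ∫_0^1 (135u^2 + 405u v + 270v^2) dv du.

Inner (v): 135u^2 + 405u/2 + 90.
Outer (u): 9585/4.

Therefore ∬_D (15x y) dx dy = 9585/4.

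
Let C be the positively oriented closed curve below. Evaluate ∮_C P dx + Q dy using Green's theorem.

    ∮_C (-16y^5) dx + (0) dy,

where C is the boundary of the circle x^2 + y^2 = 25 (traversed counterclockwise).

Green's theorem converts the closed line integral into a double integral over the enclosed region D:

    ∮_C P dx + Q dy = ∬_D (∂Q/∂x - ∂P/∂y) dA.

Here P = -16y^5, Q = 0, so

    ∂Q/∂x = 0,    ∂P/∂y = -80y^4,
    ∂Q/∂x - ∂P/∂y = 80y^4.

D is the region x^2 + y^2 ≤ 25. Evaluating the double integral:

In polar coordinates (x = r cos θ, y = r sin θ, dA = r dr dθ) the integrand becomes 80r^4sin(θ)^4, so

    ∬_D (80y^4) dA = ∫_0^{2π} ∫_0^{5} (80r^4sin(θ)^4) · r dr dθ.

Inner (r from 0 to 5): 625000sin(θ)^4/3.
Outer (θ from 0 to 2π): 156250π.

Therefore ∮_C P dx + Q dy = 156250π.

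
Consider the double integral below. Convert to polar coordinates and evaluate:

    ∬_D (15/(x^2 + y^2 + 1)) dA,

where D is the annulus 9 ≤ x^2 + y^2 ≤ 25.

The region D is 3 ≤ r ≤ 5, 0 ≤ θ ≤ 2π in polar coordinates, where x = r cos(θ), y = r sin(θ), and dA = r dr dθ.

Under the substitution, the integrand becomes 15/(r^2 + 1), so

    ∬_D (15/(x^2 + y^2 + 1)) dA = ∫_{0}^{2π} ∫_{3}^{5} (15/(r^2 + 1)) · r dr dθ.

Inner integral (in r): ∫_{3}^{5} (15/(r^2 + 1)) · r dr = log(62748517sqrt(65)/390625).

Outer integral (in θ): ∫_{0}^{2π} (log(62748517sqrt(65)/390625)) dθ = log((62748517sqrt(65)/390625)^(2π)).

Therefore ∬_D (15/(x^2 + y^2 + 1)) dA = log((62748517sqrt(65)/390625)^(2π)).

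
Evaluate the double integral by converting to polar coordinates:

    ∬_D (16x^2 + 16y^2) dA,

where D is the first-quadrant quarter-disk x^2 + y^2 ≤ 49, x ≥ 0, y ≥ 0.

The region D is 0 ≤ r ≤ 7, 0 ≤ θ ≤ π/2 in polar coordinates, where x = r cos(θ), y = r sin(θ), and dA = r dr dθ.

Under the substitution, the integrand becomes 16r^2, so

    ∬_D (16x^2 + 16y^2) dA = ∫_{0}^{π/2} ∫_{0}^{7} (16r^2) · r dr dθ.

Inner integral (in r): ∫_{0}^{7} (16r^2) · r dr = 9604.

Outer integral (in θ): ∫_{0}^{π/2} (9604) dθ = 4802π.

Therefore ∬_D (16x^2 + 16y^2) dA = 4802π.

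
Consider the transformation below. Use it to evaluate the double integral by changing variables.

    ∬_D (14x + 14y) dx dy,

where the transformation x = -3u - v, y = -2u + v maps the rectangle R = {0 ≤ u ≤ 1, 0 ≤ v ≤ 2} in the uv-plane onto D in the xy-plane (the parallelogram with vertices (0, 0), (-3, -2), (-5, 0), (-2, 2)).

Compute the Jacobian determinant of (x, y) with respect to (u, v):

    ∂(x,y)/∂(u,v) = | -3  -1 | = (-3)(1) - (-1)(-2) = -5.
                   | -2  1 |

Its absolute value is |J| = 5 (the area scaling factor).

Substituting x = -3u - v, y = -2u + v into the integrand,

    14x + 14y → -70u,

so the integral becomes

    ∬_R (-70u) · |J| du dv = ∫_0^1 ∫_0^2 (-350u) dv du.

Inner (v): -700u.
Outer (u): -350.

Therefore ∬_D (14x + 14y) dx dy = -350.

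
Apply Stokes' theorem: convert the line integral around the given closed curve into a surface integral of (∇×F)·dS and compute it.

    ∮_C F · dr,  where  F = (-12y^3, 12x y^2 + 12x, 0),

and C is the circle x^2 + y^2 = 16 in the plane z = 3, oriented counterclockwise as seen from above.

Let S be the flat disk x^2 + y^2 ≤ 16 in the plane z = 3, with upward unit normal n̂ = ẑ. By Stokes' theorem,

    ∮_C F · dr = ∬_S (∇ × F) · n̂ dS = ∬_D (curl F)_z dA,

where D is the disk x^2 + y^2 ≤ 16.

Compute the curl of F = (-12y^3, 12x y^2 + 12x, 0):
    (∇ × F)_x = ∂F_z/∂y - ∂F_y/∂z = 0,
    (∇ × F)_y = ∂F_x/∂z - ∂F_z/∂x = 0,
    (∇ × F)_z = ∂F_y/∂x - ∂F_x/∂y = 48y^2 + 12.

On z = 3, (curl F)_z = 48y^2 + 12.

Convert to polar (x = r cos θ, y = r sin θ, dA = r dr dθ); the integrand becomes 48r^2sin(θ)^2 + 12, so

    ∬_D (curl F)_z dA = ∫_0^{2π} ∫_0^{4} (48r^2sin(θ)^2 + 12) · r dr dθ.

Inner (r from 0 to 4): 3072sin(θ)^2 + 96.
Outer (θ from 0 to 2π): 3264π.

Therefore ∮_C F · dr = 3264π.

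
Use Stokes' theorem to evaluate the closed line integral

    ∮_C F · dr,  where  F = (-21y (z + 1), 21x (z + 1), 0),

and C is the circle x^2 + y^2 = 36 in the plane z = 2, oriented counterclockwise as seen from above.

Let S be the flat disk x^2 + y^2 ≤ 36 in the plane z = 2, with upward unit normal n̂ = ẑ. By Stokes' theorem,

    ∮_C F · dr = ∬_S (∇ × F) · n̂ dS = ∬_D (curl F)_z dA,

where D is the disk x^2 + y^2 ≤ 36.

Compute the curl of F = (-21y (z + 1), 21x (z + 1), 0):
    (∇ × F)_x = ∂F_z/∂y - ∂F_y/∂z = -21x,
    (∇ × F)_y = ∂F_x/∂z - ∂F_z/∂x = -21y,
    (∇ × F)_z = ∂F_y/∂x - ∂F_x/∂y = 42z + 42.

On z = 2, (curl F)_z = 126.

Convert to polar (x = r cos θ, y = r sin θ, dA = r dr dθ); the integrand becomes 126, so

    ∬_D (curl F)_z dA = ∫_0^{2π} ∫_0^{6} (126) · r dr dθ.

Inner (r from 0 to 6): 2268.
Outer (θ from 0 to 2π): 4536π.

Therefore ∮_C F · dr = 4536π.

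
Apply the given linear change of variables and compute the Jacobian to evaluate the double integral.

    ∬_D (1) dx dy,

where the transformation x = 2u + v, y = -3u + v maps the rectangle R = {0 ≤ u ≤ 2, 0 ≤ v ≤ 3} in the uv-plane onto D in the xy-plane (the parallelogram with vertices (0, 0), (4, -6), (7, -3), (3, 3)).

Compute the Jacobian determinant of (x, y) with respect to (u, v):

    ∂(x,y)/∂(u,v) = | 2  1 | = (2)(1) - (1)(-3) = 5.
                   | -3  1 |

Its absolute value is |J| = 5 (the area scaling factor).

Substituting x = 2u + v, y = -3u + v into the integrand,

    1 → 1,

so the integral becomes

    ∬_R (1) · |J| du dv = ∫_0^2 ∫_0^3 (5) dv du.

Inner (v): 15.
Outer (u): 30.

Therefore ∬_D (1) dx dy = 30.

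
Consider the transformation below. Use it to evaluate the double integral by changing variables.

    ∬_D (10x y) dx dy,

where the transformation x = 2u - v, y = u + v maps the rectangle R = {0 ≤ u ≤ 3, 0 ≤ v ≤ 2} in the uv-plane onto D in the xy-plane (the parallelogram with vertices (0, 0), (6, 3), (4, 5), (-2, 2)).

Compute the Jacobian determinant of (x, y) with respect to (u, v):

    ∂(x,y)/∂(u,v) = | 2  -1 | = (2)(1) - (-1)(1) = 3.
                   | 1  1 |

Its absolute value is |J| = 3 (the area scaling factor).

Substituting x = 2u - v, y = u + v into the integrand,

    10x y → 20u^2 + 10u v - 10v^2,

so the integral becomes

    ∬_R (20u^2 + 10u v - 10v^2) · |J| du dv = ∫_0^3 ∫_0^2 (60u^2 + 30u v - 30v^2) dv du.

Inner (v): 120u^2 + 60u - 80.
Outer (u): 1110.

Therefore ∬_D (10x y) dx dy = 1110.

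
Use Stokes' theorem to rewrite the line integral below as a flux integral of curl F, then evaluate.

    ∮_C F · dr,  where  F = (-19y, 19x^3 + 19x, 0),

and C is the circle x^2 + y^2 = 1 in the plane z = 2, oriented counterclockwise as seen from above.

Let S be the flat disk x^2 + y^2 ≤ 1 in the plane z = 2, with upward unit normal n̂ = ẑ. By Stokes' theorem,

    ∮_C F · dr = ∬_S (∇ × F) · n̂ dS = ∬_D (curl F)_z dA,

where D is the disk x^2 + y^2 ≤ 1.

Compute the curl of F = (-19y, 19x^3 + 19x, 0):
    (∇ × F)_x = ∂F_z/∂y - ∂F_y/∂z = 0,
    (∇ × F)_y = ∂F_x/∂z - ∂F_z/∂x = 0,
    (∇ × F)_z = ∂F_y/∂x - ∂F_x/∂y = 57x^2 + 38.

On z = 2, (curl F)_z = 57x^2 + 38.

Convert to polar (x = r cos θ, y = r sin θ, dA = r dr dθ); the integrand becomes 57r^2cos(θ)^2 + 38, so

    ∬_D (curl F)_z dA = ∫_0^{2π} ∫_0^{1} (57r^2cos(θ)^2 + 38) · r dr dθ.

Inner (r from 0 to 1): 57cos(θ)^2/4 + 19.
Outer (θ from 0 to 2π): 209π/4.

Therefore ∮_C F · dr = 209π/4.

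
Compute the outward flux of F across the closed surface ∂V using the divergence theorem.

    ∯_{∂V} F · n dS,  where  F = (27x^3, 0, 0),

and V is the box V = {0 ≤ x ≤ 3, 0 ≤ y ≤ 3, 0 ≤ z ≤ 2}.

By the divergence theorem,

    ∯_{∂V} F · n dS = ∭_V (∇ · F) dV.

Compute the divergence:
    ∇ · F = ∂F_x/∂x + ∂F_y/∂y + ∂F_z/∂z = 81x^2 + 0 + 0 = 81x^2.

V is a rectangular box, so dV = dx dy dz with 0 ≤ x ≤ 3, 0 ≤ y ≤ 3, 0 ≤ z ≤ 2.

Integrate (81x^2) over V as an iterated integral:

    ∭_V (∇·F) dV = ∫_0^{3} ∫_0^{3} ∫_0^{2} (81x^2) dz dy dx.

Inner (z from 0 to 2): 162x^2.
Middle (y from 0 to 3): 486x^2.
Outer (x from 0 to 3): 4374.

Therefore ∯_{∂V} F · n dS = 4374.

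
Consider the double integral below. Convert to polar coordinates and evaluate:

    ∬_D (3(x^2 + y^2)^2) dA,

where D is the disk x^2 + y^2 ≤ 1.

The region D is 0 ≤ r ≤ 1, 0 ≤ θ ≤ 2π in polar coordinates, where x = r cos(θ), y = r sin(θ), and dA = r dr dθ.

Under the substitution, the integrand becomes 3r^4, so

    ∬_D (3(x^2 + y^2)^2) dA = ∫_{0}^{2π} ∫_{0}^{1} (3r^4) · r dr dθ.

Inner integral (in r): ∫_{0}^{1} (3r^4) · r dr = 1/2.

Outer integral (in θ): ∫_{0}^{2π} (1/2) dθ = π.

Therefore ∬_D (3(x^2 + y^2)^2) dA = π.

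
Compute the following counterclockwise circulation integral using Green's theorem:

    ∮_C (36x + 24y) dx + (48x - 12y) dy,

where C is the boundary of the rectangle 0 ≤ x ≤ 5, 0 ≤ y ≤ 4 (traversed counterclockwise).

Green's theorem converts the closed line integral into a double integral over the enclosed region D:

    ∮_C P dx + Q dy = ∬_D (∂Q/∂x - ∂P/∂y) dA.

Here P = 36x + 24y, Q = 48x - 12y, so

    ∂Q/∂x = 48,    ∂P/∂y = 24,
    ∂Q/∂x - ∂P/∂y = 24.

D is the region 0 ≤ x ≤ 5, 0 ≤ y ≤ 4. Evaluating the double integral:

    ∬_D (24) dA = ∫_0^{5} ∫_0^{4} (24) dy dx.

Inner (y from 0 to 4): 96.
Outer (x from 0 to 5): 480.

Therefore ∮_C P dx + Q dy = 480.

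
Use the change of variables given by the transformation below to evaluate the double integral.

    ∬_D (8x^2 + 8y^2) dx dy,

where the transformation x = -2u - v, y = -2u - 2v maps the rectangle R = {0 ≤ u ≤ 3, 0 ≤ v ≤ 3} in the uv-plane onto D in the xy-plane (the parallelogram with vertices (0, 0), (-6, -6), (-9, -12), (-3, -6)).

Compute the Jacobian determinant of (x, y) with respect to (u, v):

    ∂(x,y)/∂(u,v) = | -2  -1 | = (-2)(-2) - (-1)(-2) = 2.
                   | -2  -2 |

Its absolute value is |J| = 2 (the area scaling factor).

Substituting x = -2u - v, y = -2u - 2v into the integrand,

    8x^2 + 8y^2 → 64u^2 + 96u v + 40v^2,

so the integral becomes

    ∬_R (64u^2 + 96u v + 40v^2) · |J| du dv = ∫_0^3 ∫_0^3 (128u^2 + 192u v + 80v^2) dv du.

Inner (v): 384u^2 + 864u + 720.
Outer (u): 9504.

Therefore ∬_D (8x^2 + 8y^2) dx dy = 9504.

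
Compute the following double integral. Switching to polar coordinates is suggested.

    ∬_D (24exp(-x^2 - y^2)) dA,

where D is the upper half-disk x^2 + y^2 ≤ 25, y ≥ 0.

The region D is 0 ≤ r ≤ 5, 0 ≤ θ ≤ π in polar coordinates, where x = r cos(θ), y = r sin(θ), and dA = r dr dθ.

Under the substitution, the integrand becomes 24exp(-r^2), so

    ∬_D (24exp(-x^2 - y^2)) dA = ∫_{0}^{π} ∫_{0}^{5} (24exp(-r^2)) · r dr dθ.

Inner integral (in r): ∫_{0}^{5} (24exp(-r^2)) · r dr = 12 - 12exp(-25).

Outer integral (in θ): ∫_{0}^{π} (12 - 12exp(-25)) dθ = -12π exp(-25) + 12π.

Therefore ∬_D (24exp(-x^2 - y^2)) dA = -12π exp(-25) + 12π.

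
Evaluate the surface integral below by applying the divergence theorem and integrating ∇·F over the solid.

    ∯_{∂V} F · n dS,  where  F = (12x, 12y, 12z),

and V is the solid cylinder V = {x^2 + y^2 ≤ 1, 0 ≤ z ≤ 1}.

By the divergence theorem,

    ∯_{∂V} F · n dS = ∭_V (∇ · F) dV.

Compute the divergence:
    ∇ · F = ∂F_x/∂x + ∂F_y/∂y + ∂F_z/∂z = 12 + 12 + 12 = 36.

In cylindrical coordinates, x = r cos(θ), y = r sin(θ), z = z, dV = r dr dθ dz, with 0 ≤ r ≤ 1, 0 ≤ θ ≤ 2π, 0 ≤ z ≤ 1.

The integrand, after substitution and multiplying by the volume element, becomes (36) · r, so

    ∭_V (∇·F) dV = ∫_0^{2π} ∫_0^{1} ∫_0^{1} (36) · r dz dr dθ.

Inner (z from 0 to 1): 36r.
Middle (r from 0 to 1): 18.
Outer (θ from 0 to 2π): 36π.

Therefore ∯_{∂V} F · n dS = 36π.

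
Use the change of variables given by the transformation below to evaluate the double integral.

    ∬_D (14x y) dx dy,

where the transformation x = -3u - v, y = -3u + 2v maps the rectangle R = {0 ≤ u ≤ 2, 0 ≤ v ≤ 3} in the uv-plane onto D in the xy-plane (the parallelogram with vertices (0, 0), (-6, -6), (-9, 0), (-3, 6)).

Compute the Jacobian determinant of (x, y) with respect to (u, v):

    ∂(x,y)/∂(u,v) = | -3  -1 | = (-3)(2) - (-1)(-3) = -9.
                   | -3  2 |

Its absolute value is |J| = 9 (the area scaling factor).

Substituting x = -3u - v, y = -3u + 2v into the integrand,

    14x y → 126u^2 - 42u v - 28v^2,

so the integral becomes

    ∬_R (126u^2 - 42u v - 28v^2) · |J| du dv = ∫_0^2 ∫_0^3 (1134u^2 - 378u v - 252v^2) dv du.

Inner (v): 3402u^2 - 1701u - 2268.
Outer (u): 1134.

Therefore ∬_D (14x y) dx dy = 1134.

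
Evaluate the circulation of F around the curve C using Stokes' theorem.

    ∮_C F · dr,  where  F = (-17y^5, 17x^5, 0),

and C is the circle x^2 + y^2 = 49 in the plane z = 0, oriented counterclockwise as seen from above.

Let S be the flat disk x^2 + y^2 ≤ 49 in the plane z = 0, with upward unit normal n̂ = ẑ. By Stokes' theorem,

    ∮_C F · dr = ∬_S (∇ × F) · n̂ dS = ∬_D (curl F)_z dA,

where D is the disk x^2 + y^2 ≤ 49.

Compute the curl of F = (-17y^5, 17x^5, 0):
    (∇ × F)_x = ∂F_z/∂y - ∂F_y/∂z = 0,
    (∇ × F)_y = ∂F_x/∂z - ∂F_z/∂x = 0,
    (∇ × F)_z = ∂F_y/∂x - ∂F_x/∂y = 85x^4 + 85y^4.

On z = 0, (curl F)_z = 85x^4 + 85y^4.

Convert to polar (x = r cos θ, y = r sin θ, dA = r dr dθ); the integrand becomes 85r^4(sin(θ)^4 + cos(θ)^4), so

    ∬_D (curl F)_z dA = ∫_0^{2π} ∫_0^{7} (85r^4(sin(θ)^4 + cos(θ)^4)) · r dr dθ.

Inner (r from 0 to 7): 10000165sin(θ)^4/6 + 10000165cos(θ)^4/6.
Outer (θ from 0 to 2π): 10000165π/4.

Therefore ∮_C F · dr = 10000165π/4.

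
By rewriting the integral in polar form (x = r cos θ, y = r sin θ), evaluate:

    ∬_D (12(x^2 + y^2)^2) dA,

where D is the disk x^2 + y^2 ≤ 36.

The region D is 0 ≤ r ≤ 6, 0 ≤ θ ≤ 2π in polar coordinates, where x = r cos(θ), y = r sin(θ), and dA = r dr dθ.

Under the substitution, the integrand becomes 12r^4, so

    ∬_D (12(x^2 + y^2)^2) dA = ∫_{0}^{2π} ∫_{0}^{6} (12r^4) · r dr dθ.

Inner integral (in r): ∫_{0}^{6} (12r^4) · r dr = 93312.

Outer integral (in θ): ∫_{0}^{2π} (93312) dθ = 186624π.

Therefore ∬_D (12(x^2 + y^2)^2) dA = 186624π.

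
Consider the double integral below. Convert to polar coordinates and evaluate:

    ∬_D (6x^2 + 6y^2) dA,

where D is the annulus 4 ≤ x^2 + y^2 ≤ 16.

The region D is 2 ≤ r ≤ 4, 0 ≤ θ ≤ 2π in polar coordinates, where x = r cos(θ), y = r sin(θ), and dA = r dr dθ.

Under the substitution, the integrand becomes 6r^2, so

    ∬_D (6x^2 + 6y^2) dA = ∫_{0}^{2π} ∫_{2}^{4} (6r^2) · r dr dθ.

Inner integral (in r): ∫_{2}^{4} (6r^2) · r dr = 360.

Outer integral (in θ): ∫_{0}^{2π} (360) dθ = 720π.

Therefore ∬_D (6x^2 + 6y^2) dA = 720π.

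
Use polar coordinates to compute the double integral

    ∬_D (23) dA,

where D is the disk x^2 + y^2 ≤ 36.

The region D is 0 ≤ r ≤ 6, 0 ≤ θ ≤ 2π in polar coordinates, where x = r cos(θ), y = r sin(θ), and dA = r dr dθ.

Under the substitution, the integrand becomes 23, so

    ∬_D (23) dA = ∫_{0}^{2π} ∫_{0}^{6} (23) · r dr dθ.

Inner integral (in r): ∫_{0}^{6} (23) · r dr = 414.

Outer integral (in θ): ∫_{0}^{2π} (414) dθ = 828π.

Therefore ∬_D (23) dA = 828π.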